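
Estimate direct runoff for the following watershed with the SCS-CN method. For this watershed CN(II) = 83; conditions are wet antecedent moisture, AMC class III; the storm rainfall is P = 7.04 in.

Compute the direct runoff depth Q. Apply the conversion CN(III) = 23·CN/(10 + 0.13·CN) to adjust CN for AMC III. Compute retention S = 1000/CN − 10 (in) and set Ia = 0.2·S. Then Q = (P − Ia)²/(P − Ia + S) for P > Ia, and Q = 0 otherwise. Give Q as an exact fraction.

Adjust CN=83 to AMC III: 23·83/(10 + 0.13·83) → 1909 ÷ (2079/100) = 190900/2079 ≈ 91.823
Max retention: S = 1000/(190900/2079) − 10 = 1700/1909 in (≈ 0.891 in)
Initial abstraction Ia = S/5 = (1700/1909)/5 = 340/1909 ≈ 0.178 in
P − Ia = 7.040 − 0.178 = 327484/47725 ≈ 6.862 in (> 0, runoff occurs)
Q: (327484/47725)² ÷ (369984/47725) = 6702860641/1103592900 in (≈ 6.074 in)

Q = 6702860641/1103592900 in ≈ 6.074 in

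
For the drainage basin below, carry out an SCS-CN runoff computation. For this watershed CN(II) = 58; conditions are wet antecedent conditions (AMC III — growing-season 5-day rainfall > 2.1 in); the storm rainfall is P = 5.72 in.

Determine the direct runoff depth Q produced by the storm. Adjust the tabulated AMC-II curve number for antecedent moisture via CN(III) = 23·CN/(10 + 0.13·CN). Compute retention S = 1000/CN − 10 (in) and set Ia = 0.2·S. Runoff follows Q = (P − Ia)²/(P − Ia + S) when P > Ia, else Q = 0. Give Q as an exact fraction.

Q = 7204784161/2290828175 in ≈ 3.145 in

Adjust CN=58 to AMC III: 23·58/(10 + 0.13·58) → 1334 ÷ (877/50) = 66700/877 ≈ 76.055
Retention S: 1000/CN − 10 with CN=76.055 → S = 2100/667 ≈ 3.148 in
Initial abstraction Ia = S/5 = (2100/667)/5 = 420/667 ≈ 0.630 in
Excess rainfall: 5.720 − 0.630 = 5.090 in; P > Ia so Q > 0
Q = (84881/16675)²/((84881/16675) + 2100/667) = (7204784161/278055625)/(137381/16675) = 7204784161/2290828175 in ≈ 3.145 in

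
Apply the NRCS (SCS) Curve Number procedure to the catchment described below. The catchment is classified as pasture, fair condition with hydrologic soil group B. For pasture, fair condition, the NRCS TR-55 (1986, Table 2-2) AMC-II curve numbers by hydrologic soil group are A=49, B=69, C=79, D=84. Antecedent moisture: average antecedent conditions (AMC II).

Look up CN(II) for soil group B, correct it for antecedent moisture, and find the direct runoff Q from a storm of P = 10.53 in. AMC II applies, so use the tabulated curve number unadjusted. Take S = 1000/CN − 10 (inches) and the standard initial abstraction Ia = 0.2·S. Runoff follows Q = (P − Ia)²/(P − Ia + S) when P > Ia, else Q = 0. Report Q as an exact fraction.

Q = 4416532849/672453300 in ≈ 6.568 in

NRCS table: pasture, fair condition, soil group B → CN(II) = 69
AMC II — tabulated CN = 69 applies directly.
Retention S: 1000/CN − 10 with CN=69.000 → S = 310/69 ≈ 4.493 in
Ia = 0.2·(310/69) = 62/69 in ≈ 0.899 in
P − Ia = 10.530 − 0.899 = 66457/6900 ≈ 9.631 in (> 0, runoff occurs)
Q: (66457/6900)² ÷ (97457/6900) = 4416532849/672453300 in (≈ 6.568 in)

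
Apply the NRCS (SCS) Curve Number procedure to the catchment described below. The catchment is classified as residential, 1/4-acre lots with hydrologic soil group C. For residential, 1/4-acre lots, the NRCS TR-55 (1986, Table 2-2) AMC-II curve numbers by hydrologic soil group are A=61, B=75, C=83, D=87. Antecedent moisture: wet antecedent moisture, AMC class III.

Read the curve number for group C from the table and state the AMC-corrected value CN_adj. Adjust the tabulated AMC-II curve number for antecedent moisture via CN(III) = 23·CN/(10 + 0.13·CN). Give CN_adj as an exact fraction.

NRCS table: residential, 1/4-acre lots, soil group C → CN(II) = 83
Adjust CN=83 to AMC III: 23·83/(10 + 0.13·83) → 1909 ÷ (2079/100) = 190900/2079 ≈ 91.823

CN_adj = 190900/2079 ≈ 91.823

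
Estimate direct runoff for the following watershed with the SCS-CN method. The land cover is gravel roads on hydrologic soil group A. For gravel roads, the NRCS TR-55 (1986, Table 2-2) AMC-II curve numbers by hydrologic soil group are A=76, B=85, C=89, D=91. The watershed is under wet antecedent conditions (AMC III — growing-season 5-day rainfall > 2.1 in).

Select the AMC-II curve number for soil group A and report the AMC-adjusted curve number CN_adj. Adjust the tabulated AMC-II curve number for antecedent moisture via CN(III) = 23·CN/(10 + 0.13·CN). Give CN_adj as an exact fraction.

CN_adj = 43700/497 ≈ 87.928

NRCS table: gravel roads, soil group A → CN(II) = 76
CN(III) from CN(II)=76: (23·76)/(10 + 0.13·76) = 43700/497 ≈ 87.928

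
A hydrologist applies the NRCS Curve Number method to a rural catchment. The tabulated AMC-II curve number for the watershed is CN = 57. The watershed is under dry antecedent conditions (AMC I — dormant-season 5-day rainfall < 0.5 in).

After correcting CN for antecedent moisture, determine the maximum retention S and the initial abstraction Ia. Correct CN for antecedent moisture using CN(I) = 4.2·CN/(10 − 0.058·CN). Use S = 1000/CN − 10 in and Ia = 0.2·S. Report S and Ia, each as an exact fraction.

CN(I) from CN(II)=57: (4.2·57)/(10 − 0.058·57) = 119700/3347 ≈ 35.763
S = 1000/(119700/3347) − 10 = 21500/1197 in ≈ 17.962 in
Initial abstraction Ia = S/5 = (21500/1197)/5 = 4300/1197 ≈ 3.592 in

S = 21500/1197 in ≈ 17.962 in; Ia = 4300/1197 in ≈ 3.592 in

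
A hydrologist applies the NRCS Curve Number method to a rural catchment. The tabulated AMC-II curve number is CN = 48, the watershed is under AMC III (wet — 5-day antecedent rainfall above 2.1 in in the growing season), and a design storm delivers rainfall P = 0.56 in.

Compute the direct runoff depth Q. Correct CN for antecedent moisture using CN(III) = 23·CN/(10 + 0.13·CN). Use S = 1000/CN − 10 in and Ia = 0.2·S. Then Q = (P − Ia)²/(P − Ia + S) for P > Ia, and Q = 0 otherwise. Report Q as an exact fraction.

Q = 0 in ≈ 0.000 in

CN(III) from CN(II)=48: (23·48)/(10 + 0.13·48) = 13800/203 ≈ 67.980
Retention S: 1000/CN − 10 with CN=67.980 → S = 325/69 ≈ 4.710 in
Ia = 0.2·(325/69) = 65/69 in ≈ 0.942 in
P = 0.560 ≤ Ia = 0.942 in: entire storm abstracted, Q = 0.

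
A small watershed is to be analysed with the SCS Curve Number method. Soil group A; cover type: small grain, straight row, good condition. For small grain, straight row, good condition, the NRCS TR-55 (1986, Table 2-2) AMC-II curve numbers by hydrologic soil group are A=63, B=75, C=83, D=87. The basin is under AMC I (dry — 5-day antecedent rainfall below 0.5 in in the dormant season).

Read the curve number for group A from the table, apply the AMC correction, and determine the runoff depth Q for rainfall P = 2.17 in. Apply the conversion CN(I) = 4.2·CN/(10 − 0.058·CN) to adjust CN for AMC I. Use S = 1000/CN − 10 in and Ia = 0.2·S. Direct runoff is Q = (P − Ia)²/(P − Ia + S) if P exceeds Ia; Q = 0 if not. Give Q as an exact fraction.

NRCS table: small grain, straight row, good condition, soil group A → CN(II) = 63
Adjust CN=63 to AMC I: 4.2·63/(10 − 0.058·63) → (1323/5) ÷ (3173/500) = 132300/3173 ≈ 41.696
S = 1000/(132300/3173) − 10 = 18500/1323 in ≈ 13.983 in
Ia = 0.2·(18500/1323) = 3700/1323 in ≈ 2.797 in
P = 2.170 ≤ Ia = 2.797 in: entire storm abstracted, Q = 0.

Q = 0 in ≈ 0.000 in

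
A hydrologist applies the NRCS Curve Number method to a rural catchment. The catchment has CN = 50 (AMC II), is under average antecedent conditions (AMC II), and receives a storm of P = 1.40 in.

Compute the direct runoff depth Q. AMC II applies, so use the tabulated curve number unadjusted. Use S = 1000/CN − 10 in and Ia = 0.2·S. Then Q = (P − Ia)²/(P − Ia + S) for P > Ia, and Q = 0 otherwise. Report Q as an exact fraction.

Q = 0 in ≈ 0.000 in

CN(II) = 50; AMC II needs no correction.
S = 1000/50 − 10 = 10 in ≈ 10.000 in
Ia = 0.2S: 0.2·10.000 = 2.000 in (exactly 2)
P = 1.400 ≤ Ia = 2.000 in: entire storm abstracted, Q = 0.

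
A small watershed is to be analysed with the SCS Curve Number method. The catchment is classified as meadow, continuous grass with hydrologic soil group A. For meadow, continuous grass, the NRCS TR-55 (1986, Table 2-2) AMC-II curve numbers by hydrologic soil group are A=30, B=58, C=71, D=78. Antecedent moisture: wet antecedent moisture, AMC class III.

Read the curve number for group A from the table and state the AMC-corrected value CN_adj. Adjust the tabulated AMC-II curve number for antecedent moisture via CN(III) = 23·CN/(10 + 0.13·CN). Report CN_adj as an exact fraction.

NRCS table: meadow, continuous grass, soil group A → CN(II) = 30
CN(III) from CN(II)=30: (23·30)/(10 + 0.13·30) = 6900/139 ≈ 49.640

CN_adj = 6900/139 ≈ 49.640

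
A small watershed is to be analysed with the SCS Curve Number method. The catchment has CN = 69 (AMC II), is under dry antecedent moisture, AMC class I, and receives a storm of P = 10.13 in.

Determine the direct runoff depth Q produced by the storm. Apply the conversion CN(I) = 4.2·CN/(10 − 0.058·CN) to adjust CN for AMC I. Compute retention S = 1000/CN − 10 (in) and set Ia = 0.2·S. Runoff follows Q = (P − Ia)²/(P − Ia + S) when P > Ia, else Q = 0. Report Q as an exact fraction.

CN(I) from CN(II)=69: (4.2·69)/(10 − 0.058·69) = 144900/2999 ≈ 48.316
Max retention: S = 1000/(144900/2999) − 10 = 15500/1449 in (≈ 10.697 in)
Ia = 0.2S: 0.2·10.697 = 2.139 in (exactly 3100/1449)
Excess rainfall: 10.130 − 2.139 = 7.991 in; P > Ia so Q > 0
Q = (1157837/144900)²/((1157837/144900) + 15500/1449) = (1340586518569/20996010000)/(2707837/144900) = 1340586518569/392365581300 in ≈ 3.417 in

Q = 1340586518569/392365581300 in ≈ 3.417 in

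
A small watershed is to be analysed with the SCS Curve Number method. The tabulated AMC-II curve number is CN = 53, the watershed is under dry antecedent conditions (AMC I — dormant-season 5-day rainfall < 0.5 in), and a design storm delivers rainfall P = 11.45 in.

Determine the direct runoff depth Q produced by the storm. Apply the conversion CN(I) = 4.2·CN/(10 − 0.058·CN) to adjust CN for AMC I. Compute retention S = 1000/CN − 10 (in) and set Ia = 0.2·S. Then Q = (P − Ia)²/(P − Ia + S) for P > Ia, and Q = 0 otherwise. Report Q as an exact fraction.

Dry (AMC I): CN(I) = 4.2·53/(10 − 0.058·53) = (1113/5)/(3463/500) = 111300/3463 ≈ 32.140
S = 1000/(111300/3463) − 10 = 23500/1113 in ≈ 21.114 in
Initial abstraction Ia = S/5 = (23500/1113)/5 = 4700/1113 ≈ 4.223 in
Since P=11.450 > Ia=4.223: effective rainfall P−Ia = 160877/22260 in
Q: (160877/22260)² ÷ (630877/22260) = 25881409129/14043322020 in (≈ 1.843 in)

Q = 25881409129/14043322020 in ≈ 1.843 in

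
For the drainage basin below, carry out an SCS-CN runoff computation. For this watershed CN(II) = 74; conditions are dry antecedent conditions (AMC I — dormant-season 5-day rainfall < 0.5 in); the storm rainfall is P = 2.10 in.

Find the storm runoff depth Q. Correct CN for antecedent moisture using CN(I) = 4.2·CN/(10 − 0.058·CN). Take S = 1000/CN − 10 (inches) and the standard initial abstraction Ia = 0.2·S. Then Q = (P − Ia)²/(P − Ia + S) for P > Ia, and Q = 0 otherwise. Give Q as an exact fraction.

Dry (AMC I): CN(I) = 4.2·74/(10 − 0.058·74) = (1554/5)/(1427/250) = 77700/1427 ≈ 54.450
Max retention: S = 1000/(77700/1427) − 10 = 6500/777 in (≈ 8.366 in)
Ia = 0.2·(6500/777) = 1300/777 in ≈ 1.673 in
Excess rainfall: 2.100 − 1.673 = 0.427 in; P > Ia so Q > 0
Runoff Q = (P−Ia)²/(P−Ia+S) = (0.427)²/(0.427+8.366) = 11002489/530823090 ≈ 0.021 in

Q = 11002489/530823090 in ≈ 0.021 in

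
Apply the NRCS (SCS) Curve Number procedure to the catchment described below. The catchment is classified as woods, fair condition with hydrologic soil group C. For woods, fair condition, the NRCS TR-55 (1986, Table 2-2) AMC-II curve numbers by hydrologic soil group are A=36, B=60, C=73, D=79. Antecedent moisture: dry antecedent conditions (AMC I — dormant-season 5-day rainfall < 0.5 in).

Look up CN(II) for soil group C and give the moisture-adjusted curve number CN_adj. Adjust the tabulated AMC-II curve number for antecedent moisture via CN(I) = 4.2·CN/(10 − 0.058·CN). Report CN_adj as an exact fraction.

NRCS table: woods, fair condition, soil group C → CN(II) = 73
Adjust CN=73 to AMC I: 4.2·73/(10 − 0.058·73) → (1533/5) ÷ (2883/500) = 51100/961 ≈ 53.174

CN_adj = 51100/961 ≈ 53.174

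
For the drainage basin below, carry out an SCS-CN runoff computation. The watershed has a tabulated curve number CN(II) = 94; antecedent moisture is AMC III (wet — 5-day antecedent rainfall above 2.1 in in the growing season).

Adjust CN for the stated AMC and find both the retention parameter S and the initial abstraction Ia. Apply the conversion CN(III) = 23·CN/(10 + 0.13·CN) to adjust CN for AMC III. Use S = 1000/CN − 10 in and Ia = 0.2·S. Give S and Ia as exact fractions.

Adjust CN=94 to AMC III: 23·94/(10 + 0.13·94) → 2162 ÷ (1111/50) = 108100/1111 ≈ 97.300
Max retention: S = 1000/(108100/1111) − 10 = 300/1081 in (≈ 0.278 in)
Ia = 0.2·(300/1081) = 60/1081 in ≈ 0.056 in

S = 300/1081 in ≈ 0.278 in; Ia = 60/1081 in ≈ 0.056 in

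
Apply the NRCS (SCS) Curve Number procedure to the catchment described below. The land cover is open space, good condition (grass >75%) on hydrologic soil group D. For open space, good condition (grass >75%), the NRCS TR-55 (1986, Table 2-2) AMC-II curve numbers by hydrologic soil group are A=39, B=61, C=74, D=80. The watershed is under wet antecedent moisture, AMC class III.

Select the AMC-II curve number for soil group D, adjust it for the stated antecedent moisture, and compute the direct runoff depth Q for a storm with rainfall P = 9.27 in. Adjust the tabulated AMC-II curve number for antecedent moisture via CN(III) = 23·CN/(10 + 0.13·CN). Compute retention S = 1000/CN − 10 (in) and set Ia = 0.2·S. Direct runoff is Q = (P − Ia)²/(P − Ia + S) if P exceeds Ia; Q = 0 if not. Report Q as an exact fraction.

Q = 433514041/53638300 in ≈ 8.082 in

NRCS table: open space, good condition (grass >75%), soil group D → CN(II) = 80
Wet (AMC III): CN(III) = 23·80/(10 + 0.13·80) = 1840/(102/5) = 4600/51 ≈ 90.196
Max retention: S = 1000/(4600/51) − 10 = 25/23 in (≈ 1.087 in)
Ia = 0.2S: 0.2·1.087 = 0.217 in (exactly 5/23)
Excess rainfall: 9.270 − 0.217 = 9.053 in; P > Ia so Q > 0
Q = (20821/2300)²/((20821/2300) + 25/23) = (433514041/5290000)/(23321/2300) = 433514041/53638300 in ≈ 8.082 in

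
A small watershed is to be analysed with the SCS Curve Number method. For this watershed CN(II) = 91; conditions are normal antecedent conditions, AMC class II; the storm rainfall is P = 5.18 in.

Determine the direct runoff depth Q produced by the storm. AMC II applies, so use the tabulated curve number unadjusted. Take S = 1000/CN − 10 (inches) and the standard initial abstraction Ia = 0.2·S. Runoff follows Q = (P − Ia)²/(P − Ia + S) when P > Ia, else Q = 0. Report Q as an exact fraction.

Q = 513883561/123618950 in ≈ 4.157 in

AMC II — tabulated CN = 91 applies directly.
Max retention: S = 1000/91 − 10 = 90/91 in (≈ 0.989 in)
Ia = 0.2·(90/91) = 18/91 in ≈ 0.198 in
Excess rainfall: 5.180 − 0.198 = 4.982 in; P > Ia so Q > 0
Q = (22669/4550)²/((22669/4550) + 90/91) = (513883561/20702500)/(27169/4550) = 513883561/123618950 in ≈ 4.157 in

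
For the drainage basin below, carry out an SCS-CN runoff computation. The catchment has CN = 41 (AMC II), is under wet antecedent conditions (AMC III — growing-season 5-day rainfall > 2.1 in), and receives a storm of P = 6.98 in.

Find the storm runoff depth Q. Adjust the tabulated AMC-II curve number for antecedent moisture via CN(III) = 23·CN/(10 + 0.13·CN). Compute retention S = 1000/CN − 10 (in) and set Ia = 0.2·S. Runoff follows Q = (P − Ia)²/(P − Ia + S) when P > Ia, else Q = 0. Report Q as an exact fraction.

CN(III) from CN(II)=41: (23·41)/(10 + 0.13·41) = 94300/1533 ≈ 61.513
Max retention: S = 1000/(94300/1533) − 10 = 5900/943 in (≈ 6.257 in)
Ia = 0.2·(5900/943) = 1180/943 in ≈ 1.251 in
Excess rainfall: 6.980 − 1.251 = 5.729 in; P > Ia so Q > 0
Q: (270107/47150)² ÷ (565107/47150) = 72957791449/26644795050 in (≈ 2.738 in)

Q = 72957791449/26644795050 in ≈ 2.738 in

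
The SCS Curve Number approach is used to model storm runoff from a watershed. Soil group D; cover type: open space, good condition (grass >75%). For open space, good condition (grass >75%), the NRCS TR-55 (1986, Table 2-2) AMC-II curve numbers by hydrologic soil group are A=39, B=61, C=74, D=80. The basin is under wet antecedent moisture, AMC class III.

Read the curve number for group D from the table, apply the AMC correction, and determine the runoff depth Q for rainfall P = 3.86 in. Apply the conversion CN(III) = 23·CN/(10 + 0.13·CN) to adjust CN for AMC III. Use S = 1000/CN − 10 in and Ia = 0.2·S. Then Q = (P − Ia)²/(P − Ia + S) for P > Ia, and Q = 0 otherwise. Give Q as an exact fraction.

NRCS table: open space, good condition (grass >75%), soil group D → CN(II) = 80
CN(III) from CN(II)=80: (23·80)/(10 + 0.13·80) = 4600/51 ≈ 90.196
S = 1000/(4600/51) − 10 = 25/23 in ≈ 1.087 in
Ia = 0.2S: 0.2·1.087 = 0.217 in (exactly 5/23)
Since P=3.860 > Ia=0.217: effective rainfall P−Ia = 4189/1150 in
Q = (4189/1150)²/((4189/1150) + 25/23) = (17547721/1322500)/(5439/1150) = 17547721/6254850 in ≈ 2.805 in

Q = 17547721/6254850 in ≈ 2.805 in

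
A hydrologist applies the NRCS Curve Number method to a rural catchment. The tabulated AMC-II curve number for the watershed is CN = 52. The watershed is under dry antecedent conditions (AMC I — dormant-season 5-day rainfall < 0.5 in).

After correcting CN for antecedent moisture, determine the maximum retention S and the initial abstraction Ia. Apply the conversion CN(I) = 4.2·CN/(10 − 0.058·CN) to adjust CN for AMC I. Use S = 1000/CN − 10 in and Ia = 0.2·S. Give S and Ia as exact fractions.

S = 2000/91 in ≈ 21.978 in; Ia = 400/91 in ≈ 4.396 in

Adjust CN=52 to AMC I: 4.2·52/(10 − 0.058·52) → (1092/5) ÷ (873/125) = 9100/291 ≈ 31.271
S = 1000/(9100/291) − 10 = 2000/91 in ≈ 21.978 in
Initial abstraction Ia = S/5 = (2000/91)/5 = 400/91 ≈ 4.396 in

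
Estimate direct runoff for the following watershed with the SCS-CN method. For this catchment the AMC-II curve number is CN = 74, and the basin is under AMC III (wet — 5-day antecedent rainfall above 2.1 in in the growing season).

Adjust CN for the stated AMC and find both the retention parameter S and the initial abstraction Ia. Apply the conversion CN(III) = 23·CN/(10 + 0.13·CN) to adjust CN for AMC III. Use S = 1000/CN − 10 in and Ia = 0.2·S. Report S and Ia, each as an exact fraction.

S = 1300/851 in ≈ 1.528 in; Ia = 260/851 in ≈ 0.306 in

Wet (AMC III): CN(III) = 23·74/(10 + 0.13·74) = 1702/(981/50) = 85100/981 ≈ 86.748
Max retention: S = 1000/(85100/981) − 10 = 1300/851 in (≈ 1.528 in)
Initial abstraction Ia = S/5 = (1300/851)/5 = 260/851 ≈ 0.306 in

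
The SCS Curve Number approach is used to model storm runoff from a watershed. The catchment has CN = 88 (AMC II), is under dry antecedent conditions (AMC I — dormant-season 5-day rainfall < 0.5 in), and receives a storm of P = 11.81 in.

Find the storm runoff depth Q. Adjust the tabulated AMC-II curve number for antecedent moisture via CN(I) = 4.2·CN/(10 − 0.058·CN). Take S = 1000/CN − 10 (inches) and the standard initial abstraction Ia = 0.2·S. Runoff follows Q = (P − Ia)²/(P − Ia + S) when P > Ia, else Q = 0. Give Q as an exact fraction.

Adjust CN=88 to AMC I: 4.2·88/(10 − 0.058·88) → (1848/5) ÷ (612/125) = 3850/51 ≈ 75.490
Max retention: S = 1000/(3850/51) − 10 = 250/77 in (≈ 3.247 in)
Ia = 0.2·(250/77) = 50/77 in ≈ 0.649 in
Since P=11.810 > Ia=0.649: effective rainfall P−Ia = 85937/7700 in
Runoff Q = (P−Ia)²/(P−Ia+S) = (11.161)²/(11.161+3.247) = 7385167969/854214900 ≈ 8.646 in

Q = 7385167969/854214900 in ≈ 8.646 in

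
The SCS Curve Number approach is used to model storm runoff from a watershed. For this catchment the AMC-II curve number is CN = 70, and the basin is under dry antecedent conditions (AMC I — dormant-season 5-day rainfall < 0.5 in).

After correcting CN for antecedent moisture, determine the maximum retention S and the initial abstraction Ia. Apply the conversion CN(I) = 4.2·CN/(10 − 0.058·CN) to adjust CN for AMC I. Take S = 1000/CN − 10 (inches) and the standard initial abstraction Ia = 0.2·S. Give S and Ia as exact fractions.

S = 500/49 in ≈ 10.204 in; Ia = 100/49 in ≈ 2.041 in

Adjust CN=70 to AMC I: 4.2·70/(10 − 0.058·70) → 294 ÷ (297/50) = 4900/99 ≈ 49.495
S = 1000/(4900/99) − 10 = 500/49 in ≈ 10.204 in
Ia = 0.2·(500/49) = 100/49 in ≈ 2.041 in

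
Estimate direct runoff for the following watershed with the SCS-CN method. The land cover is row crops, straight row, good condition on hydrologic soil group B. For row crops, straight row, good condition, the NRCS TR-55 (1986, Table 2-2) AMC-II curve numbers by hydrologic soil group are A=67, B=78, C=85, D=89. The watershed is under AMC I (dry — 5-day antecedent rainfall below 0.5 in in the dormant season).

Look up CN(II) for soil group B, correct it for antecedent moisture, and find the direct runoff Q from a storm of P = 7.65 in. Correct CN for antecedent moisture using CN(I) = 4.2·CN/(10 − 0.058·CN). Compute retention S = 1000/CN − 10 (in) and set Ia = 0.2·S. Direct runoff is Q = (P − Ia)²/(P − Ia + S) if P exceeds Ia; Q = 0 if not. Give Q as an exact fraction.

Q = 10672336249/3493968660 in ≈ 3.055 in

NRCS table: row crops, straight row, good condition, soil group B → CN(II) = 78
Adjust CN=78 to AMC I: 4.2·78/(10 − 0.058·78) → (1638/5) ÷ (1369/250) = 81900/1369 ≈ 59.825
Max retention: S = 1000/(81900/1369) − 10 = 5500/819 in (≈ 6.716 in)
Ia = 0.2·(5500/819) = 1100/819 in ≈ 1.343 in
Since P=7.650 > Ia=1.343: effective rainfall P−Ia = 103307/16380 in
Q = (103307/16380)²/((103307/16380) + 5500/819) = (10672336249/268304400)/(213307/16380) = 10672336249/3493968660 in ≈ 3.055 in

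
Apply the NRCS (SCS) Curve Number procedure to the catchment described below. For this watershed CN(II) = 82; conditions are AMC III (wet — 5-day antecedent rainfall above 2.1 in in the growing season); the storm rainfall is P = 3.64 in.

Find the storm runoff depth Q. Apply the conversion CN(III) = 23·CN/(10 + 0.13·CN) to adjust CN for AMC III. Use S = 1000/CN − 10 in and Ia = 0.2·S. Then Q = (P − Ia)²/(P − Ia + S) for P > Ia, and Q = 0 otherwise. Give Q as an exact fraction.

Adjust CN=82 to AMC III: 23·82/(10 + 0.13·82) → 1886 ÷ (1033/50) = 94300/1033 ≈ 91.288
Retention S: 1000/CN − 10 with CN=91.288 → S = 900/943 ≈ 0.954 in
Ia = 0.2S: 0.2·0.954 = 0.191 in (exactly 180/943)
Excess rainfall: 3.640 − 0.191 = 3.449 in; P > Ia so Q > 0
Q = (81313/23575)²/((81313/23575) + 900/943) = (6611803969/555780625)/(103813/23575) = 6611803969/2447391475 in ≈ 2.702 in

Q = 6611803969/2447391475 in ≈ 2.702 in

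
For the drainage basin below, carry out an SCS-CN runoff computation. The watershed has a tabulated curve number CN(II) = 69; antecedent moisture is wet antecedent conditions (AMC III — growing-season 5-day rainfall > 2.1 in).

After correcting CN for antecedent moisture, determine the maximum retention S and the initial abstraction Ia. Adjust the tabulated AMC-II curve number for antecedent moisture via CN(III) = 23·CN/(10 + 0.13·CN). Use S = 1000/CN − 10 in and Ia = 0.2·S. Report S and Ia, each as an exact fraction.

CN(III) from CN(II)=69: (23·69)/(10 + 0.13·69) = 158700/1897 ≈ 83.658
S = 1000/(158700/1897) − 10 = 3100/1587 in ≈ 1.953 in
Ia = 0.2S: 0.2·1.953 = 0.391 in (exactly 620/1587)

S = 3100/1587 in ≈ 1.953 in; Ia = 620/1587 in ≈ 0.391 in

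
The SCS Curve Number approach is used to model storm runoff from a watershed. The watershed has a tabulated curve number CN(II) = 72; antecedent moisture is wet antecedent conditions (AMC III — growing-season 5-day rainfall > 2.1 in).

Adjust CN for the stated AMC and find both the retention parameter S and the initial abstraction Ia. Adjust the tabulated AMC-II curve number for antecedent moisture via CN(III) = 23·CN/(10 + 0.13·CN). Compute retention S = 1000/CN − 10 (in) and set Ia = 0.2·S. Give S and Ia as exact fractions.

Wet (AMC III): CN(III) = 23·72/(10 + 0.13·72) = 1656/(484/25) = 10350/121 ≈ 85.537
S = 1000/(10350/121) − 10 = 350/207 in ≈ 1.691 in
Ia = 0.2·(350/207) = 70/207 in ≈ 0.338 in

S = 350/207 in ≈ 1.691 in; Ia = 70/207 in ≈ 0.338 in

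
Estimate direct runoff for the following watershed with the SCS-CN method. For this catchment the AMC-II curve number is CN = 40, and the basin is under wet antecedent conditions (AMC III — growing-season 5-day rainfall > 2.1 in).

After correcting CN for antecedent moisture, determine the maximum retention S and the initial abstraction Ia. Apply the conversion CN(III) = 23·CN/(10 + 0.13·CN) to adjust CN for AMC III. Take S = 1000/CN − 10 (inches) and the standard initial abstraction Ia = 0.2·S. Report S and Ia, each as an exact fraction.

Wet (AMC III): CN(III) = 23·40/(10 + 0.13·40) = 920/(76/5) = 1150/19 ≈ 60.526
Max retention: S = 1000/(1150/19) − 10 = 150/23 in (≈ 6.522 in)
Initial abstraction Ia = S/5 = (150/23)/5 = 30/23 ≈ 1.304 in

S = 150/23 in ≈ 6.522 in; Ia = 30/23 in ≈ 1.304 in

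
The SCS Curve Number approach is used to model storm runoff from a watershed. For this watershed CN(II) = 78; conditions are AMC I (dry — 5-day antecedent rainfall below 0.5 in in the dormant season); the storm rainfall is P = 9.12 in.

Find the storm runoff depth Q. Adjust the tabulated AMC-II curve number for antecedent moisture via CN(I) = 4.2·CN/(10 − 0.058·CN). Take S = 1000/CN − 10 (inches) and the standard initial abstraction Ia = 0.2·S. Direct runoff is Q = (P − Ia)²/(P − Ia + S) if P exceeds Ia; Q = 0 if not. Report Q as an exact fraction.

Adjust CN=78 to AMC I: 4.2·78/(10 − 0.058·78) → (1638/5) ÷ (1369/250) = 81900/1369 ≈ 59.825
Retention S: 1000/CN − 10 with CN=59.825 → S = 5500/819 ≈ 6.716 in
Ia = 0.2·(5500/819) = 1100/819 in ≈ 1.343 in
P − Ia = 9.120 − 1.343 = 159232/20475 ≈ 7.777 in (> 0, runoff occurs)
Q: (159232/20475)² ÷ (296732/20475) = 6338707456/1518896925 in (≈ 4.173 in)

Q = 6338707456/1518896925 in ≈ 4.173 in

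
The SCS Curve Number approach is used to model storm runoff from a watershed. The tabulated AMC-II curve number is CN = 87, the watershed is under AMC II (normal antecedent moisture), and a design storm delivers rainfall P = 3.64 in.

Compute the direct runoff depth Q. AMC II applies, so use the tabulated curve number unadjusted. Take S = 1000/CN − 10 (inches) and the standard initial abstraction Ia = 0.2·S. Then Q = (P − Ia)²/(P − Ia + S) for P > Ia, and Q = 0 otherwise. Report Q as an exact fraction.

Q = 4062253/1759575 in ≈ 2.309 in

Average conditions: CN = 87 (no AMC adjustment).
Retention S: 1000/CN − 10 with CN=87.000 → S = 130/87 ≈ 1.494 in
Ia = 0.2·(130/87) = 26/87 in ≈ 0.299 in
Excess rainfall: 3.640 − 0.299 = 3.341 in; P > Ia so Q > 0
Runoff Q = (P−Ia)²/(P−Ia+S) = (3.341)²/(3.341+1.494) = 4062253/1759575 ≈ 2.309 in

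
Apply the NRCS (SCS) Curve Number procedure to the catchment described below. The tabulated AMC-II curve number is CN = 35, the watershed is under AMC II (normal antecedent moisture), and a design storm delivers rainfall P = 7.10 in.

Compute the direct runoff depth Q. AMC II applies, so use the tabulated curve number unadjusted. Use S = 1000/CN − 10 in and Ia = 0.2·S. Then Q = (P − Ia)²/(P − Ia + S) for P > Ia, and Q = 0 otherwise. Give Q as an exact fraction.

CN(II) = 35; AMC II needs no correction.
Retention S: 1000/CN − 10 with CN=35.000 → S = 130/7 ≈ 18.571 in
Ia = 0.2S: 0.2·18.571 = 3.714 in (exactly 26/7)
P − Ia = 7.100 − 3.714 = 237/70 ≈ 3.386 in (> 0, runoff occurs)
Runoff Q = (P−Ia)²/(P−Ia+S) = (3.386)²/(3.386+18.571) = 56169/107590 ≈ 0.522 in

Q = 56169/107590 in ≈ 0.522 in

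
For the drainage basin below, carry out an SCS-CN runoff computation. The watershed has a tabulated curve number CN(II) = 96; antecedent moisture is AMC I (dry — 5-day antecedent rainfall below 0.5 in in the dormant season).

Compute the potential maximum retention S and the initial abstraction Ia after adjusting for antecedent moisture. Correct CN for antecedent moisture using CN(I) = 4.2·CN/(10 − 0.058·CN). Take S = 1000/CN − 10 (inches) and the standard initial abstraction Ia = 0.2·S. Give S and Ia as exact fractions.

Dry (AMC I): CN(I) = 4.2·96/(10 − 0.058·96) = (2016/5)/(554/125) = 25200/277 ≈ 90.975
Retention S: 1000/CN − 10 with CN=90.975 → S = 125/126 ≈ 0.992 in
Ia = 0.2S: 0.2·0.992 = 0.198 in (exactly 25/126)

S = 125/126 in ≈ 0.992 in; Ia = 25/126 in ≈ 0.198 in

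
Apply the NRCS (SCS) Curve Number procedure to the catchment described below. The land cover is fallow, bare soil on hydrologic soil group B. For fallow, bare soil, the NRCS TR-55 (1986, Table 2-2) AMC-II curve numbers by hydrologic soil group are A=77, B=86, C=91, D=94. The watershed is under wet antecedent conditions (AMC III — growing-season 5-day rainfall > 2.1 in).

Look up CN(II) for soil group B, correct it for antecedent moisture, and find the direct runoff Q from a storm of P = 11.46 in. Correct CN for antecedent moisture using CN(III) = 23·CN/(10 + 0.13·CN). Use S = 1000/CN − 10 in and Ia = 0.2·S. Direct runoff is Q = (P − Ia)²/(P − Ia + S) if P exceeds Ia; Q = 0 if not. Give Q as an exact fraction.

Q = 313260731809/29407766650 in ≈ 10.652 in

NRCS table: fallow, bare soil, soil group B → CN(II) = 86
Wet (AMC III): CN(III) = 23·86/(10 + 0.13·86) = 1978/(1059/50) = 98900/1059 ≈ 93.390
S = 1000/(98900/1059) − 10 = 700/989 in ≈ 0.708 in
Ia = 0.2·(700/989) = 140/989 in ≈ 0.142 in
P − Ia = 11.460 − 0.142 = 559697/49450 ≈ 11.318 in (> 0, runoff occurs)
Q = (559697/49450)²/((559697/49450) + 700/989) = (313260731809/2445302500)/(594697/49450) = 313260731809/29407766650 in ≈ 10.652 in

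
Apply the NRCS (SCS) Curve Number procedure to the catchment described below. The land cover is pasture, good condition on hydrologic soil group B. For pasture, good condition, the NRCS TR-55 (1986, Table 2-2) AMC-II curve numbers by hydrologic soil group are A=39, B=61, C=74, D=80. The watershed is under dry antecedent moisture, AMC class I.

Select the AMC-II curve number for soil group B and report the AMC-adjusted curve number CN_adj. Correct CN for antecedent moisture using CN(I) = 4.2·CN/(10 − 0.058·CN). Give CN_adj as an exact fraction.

CN_adj = 42700/1077 ≈ 39.647

NRCS table: pasture, good condition, soil group B → CN(II) = 61
Dry (AMC I): CN(I) = 4.2·61/(10 − 0.058·61) = (1281/5)/(3231/500) = 42700/1077 ≈ 39.647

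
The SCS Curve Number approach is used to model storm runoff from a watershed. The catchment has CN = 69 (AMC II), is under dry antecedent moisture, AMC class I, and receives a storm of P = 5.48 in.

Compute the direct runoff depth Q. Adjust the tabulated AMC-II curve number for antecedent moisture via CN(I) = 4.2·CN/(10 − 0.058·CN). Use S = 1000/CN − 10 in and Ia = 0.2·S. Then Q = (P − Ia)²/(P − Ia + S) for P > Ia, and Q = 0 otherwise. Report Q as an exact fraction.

Dry (AMC I): CN(I) = 4.2·69/(10 − 0.058·69) = (1449/5)/(2999/500) = 144900/2999 ≈ 48.316
Retention S: 1000/CN − 10 with CN=48.316 → S = 15500/1449 ≈ 10.697 in
Initial abstraction Ia = S/5 = (15500/1449)/5 = 3100/1449 ≈ 2.139 in
P − Ia = 5.480 − 2.139 = 121013/36225 ≈ 3.341 in (> 0, runoff occurs)
Q: (121013/36225)² ÷ (508513/36225) = 14644146169/18420883425 in (≈ 0.795 in)

Q = 14644146169/18420883425 in ≈ 0.795 in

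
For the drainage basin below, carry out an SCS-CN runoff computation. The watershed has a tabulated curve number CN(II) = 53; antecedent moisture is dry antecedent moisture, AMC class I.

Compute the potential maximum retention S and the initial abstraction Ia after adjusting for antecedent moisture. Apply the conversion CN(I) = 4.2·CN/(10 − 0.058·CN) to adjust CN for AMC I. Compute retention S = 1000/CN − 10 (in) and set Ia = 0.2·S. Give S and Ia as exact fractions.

Adjust CN=53 to AMC I: 4.2·53/(10 − 0.058·53) → (1113/5) ÷ (3463/500) = 111300/3463 ≈ 32.140
S = 1000/(111300/3463) − 10 = 23500/1113 in ≈ 21.114 in
Ia = 0.2·(23500/1113) = 4700/1113 in ≈ 4.223 in

S = 23500/1113 in ≈ 21.114 in; Ia = 4700/1113 in ≈ 4.223 in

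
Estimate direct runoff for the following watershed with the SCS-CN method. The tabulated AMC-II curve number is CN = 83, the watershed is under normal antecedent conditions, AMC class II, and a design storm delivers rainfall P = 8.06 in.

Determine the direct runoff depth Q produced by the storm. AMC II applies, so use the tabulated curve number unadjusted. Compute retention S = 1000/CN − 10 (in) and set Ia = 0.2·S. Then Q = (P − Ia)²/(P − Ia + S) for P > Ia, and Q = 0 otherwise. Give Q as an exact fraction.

AMC II — tabulated CN = 83 applies directly.
Retention S: 1000/CN − 10 with CN=83.000 → S = 170/83 ≈ 2.048 in
Ia = 0.2·(170/83) = 34/83 in ≈ 0.410 in
P − Ia = 8.060 − 0.410 = 31749/4150 ≈ 7.650 in (> 0, runoff occurs)
Runoff Q = (P−Ia)²/(P−Ia+S) = (7.650)²/(7.650+2.048) = 1007999001/167033350 ≈ 6.035 in

Q = 1007999001/167033350 in ≈ 6.035 in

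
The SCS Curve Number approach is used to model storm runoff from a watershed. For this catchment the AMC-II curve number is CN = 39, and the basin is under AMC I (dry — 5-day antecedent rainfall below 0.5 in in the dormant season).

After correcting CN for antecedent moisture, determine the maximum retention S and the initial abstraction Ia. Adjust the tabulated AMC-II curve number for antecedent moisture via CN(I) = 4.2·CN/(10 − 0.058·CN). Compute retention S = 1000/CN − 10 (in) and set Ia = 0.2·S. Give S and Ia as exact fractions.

S = 30500/819 in ≈ 37.241 in; Ia = 6100/819 in ≈ 7.448 in

CN(I) from CN(II)=39: (4.2·39)/(10 − 0.058·39) = 81900/3869 ≈ 21.168
Retention S: 1000/CN − 10 with CN=21.168 → S = 30500/819 ≈ 37.241 in
Ia = 0.2S: 0.2·37.241 = 7.448 in (exactly 6100/819)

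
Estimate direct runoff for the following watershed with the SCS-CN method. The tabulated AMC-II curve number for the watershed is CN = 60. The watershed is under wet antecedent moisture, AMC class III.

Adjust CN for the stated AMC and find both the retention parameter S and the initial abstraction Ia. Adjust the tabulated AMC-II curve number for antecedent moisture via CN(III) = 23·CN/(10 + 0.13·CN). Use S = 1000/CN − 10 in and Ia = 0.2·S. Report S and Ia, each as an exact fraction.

S = 200/69 in ≈ 2.899 in; Ia = 40/69 in ≈ 0.580 in

Adjust CN=60 to AMC III: 23·60/(10 + 0.13·60) → 1380 ÷ (89/5) = 6900/89 ≈ 77.528
S = 1000/(6900/89) − 10 = 200/69 in ≈ 2.899 in
Ia = 0.2S: 0.2·2.899 = 0.580 in (exactly 40/69)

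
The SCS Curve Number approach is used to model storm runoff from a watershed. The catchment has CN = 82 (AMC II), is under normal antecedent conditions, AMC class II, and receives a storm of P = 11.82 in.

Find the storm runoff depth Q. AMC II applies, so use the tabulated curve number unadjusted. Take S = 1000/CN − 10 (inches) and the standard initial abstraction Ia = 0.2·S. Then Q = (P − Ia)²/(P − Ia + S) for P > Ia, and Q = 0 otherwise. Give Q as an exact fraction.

Q = 181445187/19017850 in ≈ 9.541 in

Average conditions: CN = 82 (no AMC adjustment).
Retention S: 1000/CN − 10 with CN=82.000 → S = 90/41 ≈ 2.195 in
Ia = 0.2·(90/41) = 18/41 in ≈ 0.439 in
P − Ia = 11.820 − 0.439 = 23331/2050 ≈ 11.381 in (> 0, runoff occurs)
Q: (23331/2050)² ÷ (27831/2050) = 181445187/19017850 in (≈ 9.541 in)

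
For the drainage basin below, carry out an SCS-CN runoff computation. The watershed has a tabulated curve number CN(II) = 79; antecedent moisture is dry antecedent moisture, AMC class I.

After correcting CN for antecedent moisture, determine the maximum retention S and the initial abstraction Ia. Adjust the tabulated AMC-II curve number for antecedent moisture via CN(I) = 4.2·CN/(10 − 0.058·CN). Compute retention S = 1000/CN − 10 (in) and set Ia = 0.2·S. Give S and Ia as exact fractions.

Adjust CN=79 to AMC I: 4.2·79/(10 − 0.058·79) → (1659/5) ÷ (2709/500) = 7900/129 ≈ 61.240
Max retention: S = 1000/(7900/129) − 10 = 500/79 in (≈ 6.329 in)
Ia = 0.2·(500/79) = 100/79 in ≈ 1.266 in

S = 500/79 in ≈ 6.329 in; Ia = 100/79 in ≈ 1.266 in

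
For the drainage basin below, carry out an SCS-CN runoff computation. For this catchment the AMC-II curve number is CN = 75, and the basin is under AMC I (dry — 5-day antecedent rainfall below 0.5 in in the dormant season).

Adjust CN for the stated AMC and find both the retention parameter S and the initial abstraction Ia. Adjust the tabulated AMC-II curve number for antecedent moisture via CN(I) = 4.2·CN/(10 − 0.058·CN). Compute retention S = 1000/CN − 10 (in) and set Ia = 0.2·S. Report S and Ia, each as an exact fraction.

S = 500/63 in ≈ 7.937 in; Ia = 100/63 in ≈ 1.587 in

Dry (AMC I): CN(I) = 4.2·75/(10 − 0.058·75) = 315/(113/20) = 6300/113 ≈ 55.752
Max retention: S = 1000/(6300/113) − 10 = 500/63 in (≈ 7.937 in)
Ia = 0.2·(500/63) = 100/63 in ≈ 1.587 in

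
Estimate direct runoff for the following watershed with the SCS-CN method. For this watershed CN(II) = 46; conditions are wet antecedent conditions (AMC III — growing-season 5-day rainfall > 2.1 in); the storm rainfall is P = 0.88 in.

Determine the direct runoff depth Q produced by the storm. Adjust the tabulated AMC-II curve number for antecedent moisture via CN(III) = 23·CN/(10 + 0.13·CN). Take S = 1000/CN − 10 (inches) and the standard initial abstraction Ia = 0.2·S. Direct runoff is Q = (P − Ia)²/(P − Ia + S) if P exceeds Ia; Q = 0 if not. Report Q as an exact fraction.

Q = 0 in ≈ 0.000 in

Adjust CN=46 to AMC III: 23·46/(10 + 0.13·46) → 1058 ÷ (799/50) = 52900/799 ≈ 66.208
S = 1000/(52900/799) − 10 = 2700/529 in ≈ 5.104 in
Ia = 0.2·(2700/529) = 540/529 in ≈ 1.021 in
P = 0.880 ≤ Ia = 1.021 in: entire storm abstracted, Q = 0.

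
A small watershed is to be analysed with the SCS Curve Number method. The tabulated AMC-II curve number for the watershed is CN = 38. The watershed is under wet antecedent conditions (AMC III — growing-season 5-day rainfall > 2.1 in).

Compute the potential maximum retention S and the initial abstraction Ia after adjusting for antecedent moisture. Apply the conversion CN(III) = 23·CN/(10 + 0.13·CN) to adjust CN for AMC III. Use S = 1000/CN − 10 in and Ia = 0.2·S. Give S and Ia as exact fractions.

S = 3100/437 in ≈ 7.094 in; Ia = 620/437 in ≈ 1.419 in

CN(III) from CN(II)=38: (23·38)/(10 + 0.13·38) = 43700/747 ≈ 58.501
Max retention: S = 1000/(43700/747) − 10 = 3100/437 in (≈ 7.094 in)
Ia = 0.2S: 0.2·7.094 = 1.419 in (exactly 620/437)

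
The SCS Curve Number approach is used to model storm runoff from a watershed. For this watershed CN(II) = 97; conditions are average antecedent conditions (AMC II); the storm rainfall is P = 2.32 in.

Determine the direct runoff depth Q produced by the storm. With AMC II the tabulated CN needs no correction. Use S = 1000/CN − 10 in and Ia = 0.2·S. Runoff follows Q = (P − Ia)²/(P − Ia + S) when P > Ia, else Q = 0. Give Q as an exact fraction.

Average conditions: CN = 97 (no AMC adjustment).
S = 1000/97 − 10 = 30/97 in ≈ 0.309 in
Ia = 0.2S: 0.2·0.309 = 0.062 in (exactly 6/97)
P − Ia = 2.320 − 0.062 = 5476/2425 ≈ 2.258 in (> 0, runoff occurs)
Q = (5476/2425)²/((5476/2425) + 30/97) = (29986576/5880625)/(6226/2425) = 14993288/7549025 in ≈ 1.986 in

Q = 14993288/7549025 in ≈ 1.986 in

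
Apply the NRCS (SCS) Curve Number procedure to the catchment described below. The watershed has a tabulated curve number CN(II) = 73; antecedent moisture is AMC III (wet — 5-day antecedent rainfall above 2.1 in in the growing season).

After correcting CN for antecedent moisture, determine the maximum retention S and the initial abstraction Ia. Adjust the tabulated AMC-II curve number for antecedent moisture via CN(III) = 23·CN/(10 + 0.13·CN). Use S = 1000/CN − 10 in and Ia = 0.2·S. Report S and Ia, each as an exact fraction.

Adjust CN=73 to AMC III: 23·73/(10 + 0.13·73) → 1679 ÷ (1949/100) = 167900/1949 ≈ 86.147
S = 1000/(167900/1949) − 10 = 2700/1679 in ≈ 1.608 in
Ia = 0.2S: 0.2·1.608 = 0.322 in (exactly 540/1679)

S = 2700/1679 in ≈ 1.608 in; Ia = 540/1679 in ≈ 0.322 in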